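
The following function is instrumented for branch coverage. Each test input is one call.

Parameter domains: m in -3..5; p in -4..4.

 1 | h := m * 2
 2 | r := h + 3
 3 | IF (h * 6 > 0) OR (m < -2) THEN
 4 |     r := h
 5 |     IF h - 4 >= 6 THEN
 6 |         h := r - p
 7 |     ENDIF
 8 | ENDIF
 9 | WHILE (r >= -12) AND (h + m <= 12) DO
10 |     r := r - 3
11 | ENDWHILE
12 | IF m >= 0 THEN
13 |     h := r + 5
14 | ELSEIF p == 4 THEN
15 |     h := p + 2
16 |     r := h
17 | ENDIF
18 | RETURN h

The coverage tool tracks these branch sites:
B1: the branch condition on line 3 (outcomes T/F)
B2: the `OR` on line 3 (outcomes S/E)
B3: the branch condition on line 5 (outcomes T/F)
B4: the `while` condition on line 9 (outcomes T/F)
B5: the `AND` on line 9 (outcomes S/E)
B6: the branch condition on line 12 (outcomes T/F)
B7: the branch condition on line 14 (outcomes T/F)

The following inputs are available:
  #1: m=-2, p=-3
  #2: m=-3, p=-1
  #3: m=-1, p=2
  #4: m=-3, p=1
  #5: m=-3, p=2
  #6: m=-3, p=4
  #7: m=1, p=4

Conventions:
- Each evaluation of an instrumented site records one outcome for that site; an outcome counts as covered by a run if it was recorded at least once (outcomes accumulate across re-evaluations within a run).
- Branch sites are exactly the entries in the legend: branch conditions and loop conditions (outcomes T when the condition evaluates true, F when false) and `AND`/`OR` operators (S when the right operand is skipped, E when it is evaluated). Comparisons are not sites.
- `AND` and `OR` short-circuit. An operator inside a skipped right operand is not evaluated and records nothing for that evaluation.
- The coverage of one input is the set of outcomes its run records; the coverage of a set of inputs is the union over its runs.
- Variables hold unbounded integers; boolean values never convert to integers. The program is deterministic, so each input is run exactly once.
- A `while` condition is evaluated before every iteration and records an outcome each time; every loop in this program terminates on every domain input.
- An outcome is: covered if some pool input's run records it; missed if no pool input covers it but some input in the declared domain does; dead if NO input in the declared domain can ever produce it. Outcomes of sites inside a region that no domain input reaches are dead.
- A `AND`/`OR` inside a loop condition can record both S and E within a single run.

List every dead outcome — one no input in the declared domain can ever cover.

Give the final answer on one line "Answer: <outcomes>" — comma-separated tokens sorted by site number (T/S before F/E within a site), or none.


sweeping the full domain (81 inputs) for each outcome:
  reachable outcomes have witnesses, e.g. B1=T (e.g. m=-3, p=-4), B1=F (e.g. m=-2, p=-4), B2=S (e.g. m=1, p=-4), B2=E (e.g. m=-3, p=-4)
Answer: none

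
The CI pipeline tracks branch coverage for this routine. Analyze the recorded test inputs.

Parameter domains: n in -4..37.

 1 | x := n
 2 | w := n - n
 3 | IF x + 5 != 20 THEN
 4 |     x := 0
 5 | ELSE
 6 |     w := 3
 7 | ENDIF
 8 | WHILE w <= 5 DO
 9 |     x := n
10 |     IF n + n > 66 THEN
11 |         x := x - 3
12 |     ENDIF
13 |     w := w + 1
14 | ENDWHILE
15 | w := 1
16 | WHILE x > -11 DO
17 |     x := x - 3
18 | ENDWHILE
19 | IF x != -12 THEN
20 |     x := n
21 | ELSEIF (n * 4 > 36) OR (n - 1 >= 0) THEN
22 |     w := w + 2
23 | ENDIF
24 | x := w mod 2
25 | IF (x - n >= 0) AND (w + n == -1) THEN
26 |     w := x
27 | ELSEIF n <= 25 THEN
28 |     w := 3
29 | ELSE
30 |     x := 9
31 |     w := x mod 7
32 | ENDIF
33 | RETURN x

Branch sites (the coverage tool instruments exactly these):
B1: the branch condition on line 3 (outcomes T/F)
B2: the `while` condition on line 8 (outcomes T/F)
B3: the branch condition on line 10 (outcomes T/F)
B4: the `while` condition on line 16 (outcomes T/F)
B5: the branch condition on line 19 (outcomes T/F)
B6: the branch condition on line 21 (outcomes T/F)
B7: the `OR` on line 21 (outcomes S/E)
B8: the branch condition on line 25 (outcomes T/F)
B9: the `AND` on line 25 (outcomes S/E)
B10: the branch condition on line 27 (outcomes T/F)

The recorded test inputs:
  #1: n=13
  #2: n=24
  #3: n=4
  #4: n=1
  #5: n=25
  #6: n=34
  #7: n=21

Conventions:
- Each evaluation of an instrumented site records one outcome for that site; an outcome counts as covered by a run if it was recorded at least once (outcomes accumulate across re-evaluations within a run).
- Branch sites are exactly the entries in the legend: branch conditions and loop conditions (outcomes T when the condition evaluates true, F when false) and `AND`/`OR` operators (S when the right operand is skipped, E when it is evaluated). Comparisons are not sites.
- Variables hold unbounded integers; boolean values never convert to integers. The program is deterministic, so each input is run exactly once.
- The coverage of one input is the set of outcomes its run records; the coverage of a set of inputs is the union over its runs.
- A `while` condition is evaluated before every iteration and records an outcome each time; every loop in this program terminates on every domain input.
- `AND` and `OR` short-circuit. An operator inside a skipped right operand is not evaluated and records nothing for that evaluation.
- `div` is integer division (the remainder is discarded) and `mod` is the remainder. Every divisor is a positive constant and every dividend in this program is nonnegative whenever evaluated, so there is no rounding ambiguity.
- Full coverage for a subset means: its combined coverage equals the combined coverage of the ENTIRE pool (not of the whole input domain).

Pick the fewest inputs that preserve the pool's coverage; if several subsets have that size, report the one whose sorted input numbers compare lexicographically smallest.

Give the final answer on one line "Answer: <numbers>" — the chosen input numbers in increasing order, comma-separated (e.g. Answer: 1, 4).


run #1 (n=13) runs B1->T, B2->T, B3->F, B2->T, B3->F, B2->T, B3->F, B2->T, B3->F, B2->T, B3->F, B2->T, B3->F, B2->F, ...; records B1=T, B2=T, B2=F, B3=F, B4=T, B4=F, B5=T, B8=F, B9=S, B10=T
run #2 (n=24) runs B1->T, B2->T, B3->F, B2->T, B3->F, B2->T, B3->F, B2->T, B3->F, B2->T, B3->F, B2->T, B3->F, B2->F, ...; records B1=T, B2=T, B2=F, B3=F, B4=T, B4=F, B5=F, B6=T, B7=S, B8=F, B9=S, B10=T
run #3 (n=4) runs B1->T, B2->T, B3->F, B2->T, B3->F, B2->T, B3->F, B2->T, B3->F, B2->T, B3->F, B2->T, B3->F, B2->F, ...; records B1=T, B2=T, B2=F, B3=F, B4=T, B4=F, B5=T, B8=F, B9=S, B10=T
run #4 (n=1) runs B1->T, B2->T, B3->F, B2->T, B3->F, B2->T, B3->F, B2->T, B3->F, B2->T, B3->F, B2->T, B3->F, B2->F, ...; records B1=T, B2=T, B2=F, B3=F, B4=T, B4=F, B5=T, B8=F, B9=E, B10=T
run #5 (n=25) runs B1->T, B2->T, B3->F, B2->T, B3->F, B2->T, B3->F, B2->T, B3->F, B2->T, B3->F, B2->T, B3->F, B2->F, ...; records B1=T, B2=T, B2=F, B3=F, B4=T, B4=F, B5=T, B8=F, B9=S, B10=T
run #6 (n=34) runs B1->T, B2->T, B3->T, B2->T, B3->T, B2->T, B3->T, B2->T, B3->T, B2->T, B3->T, B2->T, B3->T, B2->F, ...; records B1=T, B2=T, B2=F, B3=T, B4=T, B4=F, B5=T, B8=F, B9=S, B10=F
run #7 (n=21) runs B1->T, B2->T, B3->F, B2->T, B3->F, B2->T, B3->F, B2->T, B3->F, B2->T, B3->F, B2->T, B3->F, B2->F, ...; records B1=T, B2=T, B2=F, B3=F, B4=T, B4=F, B5=F, B6=T, B7=S, B8=F, B9=S, B10=T
pool-wide coverage (16 outcomes): B1=T, B2=T, B2=F, B3=T, B3=F, B4=T, B4=F, B5=T, B5=F, B6=T, B7=S, B8=F, B9=S, B9=E, B10=T, B10=F
no size-1 subset reaches all 16 outcomes (best union: 12/16)
no size-2 subset reaches all 16 outcomes (best union: 15/16)
at size 3, {2, 4, 6} reaches all 16 outcomes; every lexicographically earlier size-3 subset fails
Answer: 2, 4, 6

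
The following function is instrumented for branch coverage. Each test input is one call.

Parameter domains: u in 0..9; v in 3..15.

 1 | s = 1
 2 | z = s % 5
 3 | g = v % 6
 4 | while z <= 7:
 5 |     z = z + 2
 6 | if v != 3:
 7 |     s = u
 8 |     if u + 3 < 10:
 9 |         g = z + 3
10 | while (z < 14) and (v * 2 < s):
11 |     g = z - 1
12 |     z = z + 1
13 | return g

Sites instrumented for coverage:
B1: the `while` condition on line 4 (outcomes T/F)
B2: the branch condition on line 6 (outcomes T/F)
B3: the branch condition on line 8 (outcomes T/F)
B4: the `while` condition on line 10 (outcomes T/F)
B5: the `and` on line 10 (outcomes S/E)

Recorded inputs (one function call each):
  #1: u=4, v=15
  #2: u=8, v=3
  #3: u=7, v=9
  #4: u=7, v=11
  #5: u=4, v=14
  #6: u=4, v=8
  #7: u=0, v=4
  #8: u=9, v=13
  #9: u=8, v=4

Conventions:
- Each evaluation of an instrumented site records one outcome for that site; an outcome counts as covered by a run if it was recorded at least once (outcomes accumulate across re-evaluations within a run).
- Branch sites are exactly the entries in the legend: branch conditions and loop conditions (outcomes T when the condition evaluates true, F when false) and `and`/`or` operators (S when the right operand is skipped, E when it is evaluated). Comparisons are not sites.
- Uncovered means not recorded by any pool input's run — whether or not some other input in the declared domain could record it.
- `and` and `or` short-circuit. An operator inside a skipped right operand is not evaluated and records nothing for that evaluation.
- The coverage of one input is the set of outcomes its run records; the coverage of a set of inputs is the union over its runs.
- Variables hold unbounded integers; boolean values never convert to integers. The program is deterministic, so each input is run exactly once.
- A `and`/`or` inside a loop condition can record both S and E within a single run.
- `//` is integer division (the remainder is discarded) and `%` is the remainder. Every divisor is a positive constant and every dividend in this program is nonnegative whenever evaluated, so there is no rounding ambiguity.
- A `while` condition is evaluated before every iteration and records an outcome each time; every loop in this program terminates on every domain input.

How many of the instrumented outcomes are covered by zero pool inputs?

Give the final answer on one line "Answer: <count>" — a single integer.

run #1 (u=4, v=15) runs B1->T, B1->T, B1->T, B1->T, B1->F, B2->T, B3->T, B5->E, B4->F; records B1=T, B1=F, B2=T, B3=T, B4=F, B5=E
run #2 (u=8, v=3) runs B1->T, B1->T, B1->T, B1->T, B1->F, B2->F, B5->E, B4->F; records B1=T, B1=F, B2=F, B4=F, B5=E
run #3 (u=7, v=9) runs B1->T, B1->T, B1->T, B1->T, B1->F, B2->T, B3->F, B5->E, B4->F; records B1=T, B1=F, B2=T, B3=F, B4=F, B5=E
run #4 (u=7, v=11) runs B1->T, B1->T, B1->T, B1->T, B1->F, B2->T, B3->F, B5->E, B4->F; records B1=T, B1=F, B2=T, B3=F, B4=F, B5=E
run #5 (u=4, v=14) runs B1->T, B1->T, B1->T, B1->T, B1->F, B2->T, B3->T, B5->E, B4->F; records B1=T, B1=F, B2=T, B3=T, B4=F, B5=E
run #6 (u=4, v=8) runs B1->T, B1->T, B1->T, B1->T, B1->F, B2->T, B3->T, B5->E, B4->F; records B1=T, B1=F, B2=T, B3=T, B4=F, B5=E
run #7 (u=0, v=4) runs B1->T, B1->T, B1->T, B1->T, B1->F, B2->T, B3->T, B5->E, B4->F; records B1=T, B1=F, B2=T, B3=T, B4=F, B5=E
run #8 (u=9, v=13) runs B1->T, B1->T, B1->T, B1->T, B1->F, B2->T, B3->F, B5->E, B4->F; records B1=T, B1=F, B2=T, B3=F, B4=F, B5=E
run #9 (u=8, v=4) runs B1->T, B1->T, B1->T, B1->T, B1->F, B2->T, B3->F, B5->E, B4->F; records B1=T, B1=F, B2=T, B3=F, B4=F, B5=E
union over the pool: B1=T, B1=F, B2=T, B2=F, B3=T, B3=F, B4=F, B5=E
uncovered (2 of 10): B4=T, B5=S

Answer: 2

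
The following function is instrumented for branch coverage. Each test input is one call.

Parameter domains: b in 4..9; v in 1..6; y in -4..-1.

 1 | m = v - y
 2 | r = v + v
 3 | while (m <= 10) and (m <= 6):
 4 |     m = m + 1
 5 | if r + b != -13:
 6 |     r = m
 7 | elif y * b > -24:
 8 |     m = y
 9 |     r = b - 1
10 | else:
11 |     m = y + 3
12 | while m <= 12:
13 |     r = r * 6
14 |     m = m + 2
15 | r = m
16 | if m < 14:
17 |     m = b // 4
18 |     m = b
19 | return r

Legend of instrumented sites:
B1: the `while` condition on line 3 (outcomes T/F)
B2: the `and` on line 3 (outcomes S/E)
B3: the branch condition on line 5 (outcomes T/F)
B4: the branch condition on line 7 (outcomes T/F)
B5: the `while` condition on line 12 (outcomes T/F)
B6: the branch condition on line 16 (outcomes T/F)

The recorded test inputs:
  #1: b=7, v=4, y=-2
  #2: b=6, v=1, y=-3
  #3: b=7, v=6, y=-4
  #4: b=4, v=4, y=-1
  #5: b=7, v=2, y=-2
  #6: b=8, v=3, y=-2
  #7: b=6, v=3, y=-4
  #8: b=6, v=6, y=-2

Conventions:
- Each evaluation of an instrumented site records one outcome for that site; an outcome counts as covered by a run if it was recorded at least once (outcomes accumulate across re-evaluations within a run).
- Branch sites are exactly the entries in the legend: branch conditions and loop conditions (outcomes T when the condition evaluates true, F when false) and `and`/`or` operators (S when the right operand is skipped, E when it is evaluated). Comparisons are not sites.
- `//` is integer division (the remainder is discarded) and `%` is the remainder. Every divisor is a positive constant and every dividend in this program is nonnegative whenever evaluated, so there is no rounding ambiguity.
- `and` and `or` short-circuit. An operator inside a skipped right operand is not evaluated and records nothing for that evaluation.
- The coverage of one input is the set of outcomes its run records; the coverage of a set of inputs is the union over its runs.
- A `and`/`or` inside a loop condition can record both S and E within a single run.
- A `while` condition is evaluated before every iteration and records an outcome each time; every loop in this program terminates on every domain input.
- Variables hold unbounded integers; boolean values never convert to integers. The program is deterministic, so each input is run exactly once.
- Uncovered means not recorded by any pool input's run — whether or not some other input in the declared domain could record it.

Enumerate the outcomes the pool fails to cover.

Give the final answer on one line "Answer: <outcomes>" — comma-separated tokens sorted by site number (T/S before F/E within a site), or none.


input #1 (b=7, v=4, y=-2): events B2->E, B1->T, B2->E, B1->F, B3->T, B5->T, B5->T, B5->T, B5->F, B6->T; covers B1=T, B1=F, B2=E, B3=T, B5=T, B5=F, B6=T
input #2 (b=6, v=1, y=-3): events B2->E, B1->T, B2->E, B1->T, B2->E, B1->T, B2->E, B1->F, B3->T, B5->T, B5->T, B5->T, B5->F, B6->T; covers B1=T, B1=F, B2=E, B3=T, B5=T, B5=F, B6=T
input #3 (b=7, v=6, y=-4): events B2->E, B1->F, B3->T, B5->T, B5->T, B5->F, B6->F; covers B1=F, B2=E, B3=T, B5=T, B5=F, B6=F
input #4 (b=4, v=4, y=-1): events B2->E, B1->T, B2->E, B1->T, B2->E, B1->F, B3->T, B5->T, B5->T, B5->T, B5->F, B6->T; covers B1=T, B1=F, B2=E, B3=T, B5=T, B5=F, B6=T
input #5 (b=7, v=2, y=-2): events B2->E, B1->T, B2->E, B1->T, B2->E, B1->T, B2->E, B1->F, B3->T, B5->T, B5->T, B5->T, B5->F, B6->T; covers B1=T, B1=F, B2=E, B3=T, B5=T, B5=F, B6=T
input #6 (b=8, v=3, y=-2): events B2->E, B1->T, B2->E, B1->T, B2->E, B1->F, B3->T, B5->T, B5->T, B5->T, B5->F, B6->T; covers B1=T, B1=F, B2=E, B3=T, B5=T, B5=F, B6=T
input #7 (b=6, v=3, y=-4): events B2->E, B1->F, B3->T, B5->T, B5->T, B5->T, B5->F, B6->T; covers B1=F, B2=E, B3=T, B5=T, B5=F, B6=T
input #8 (b=6, v=6, y=-2): events B2->E, B1->F, B3->T, B5->T, B5->T, B5->T, B5->F, B6->F; covers B1=F, B2=E, B3=T, B5=T, B5=F, B6=F
union over the pool: B1=T, B1=F, B2=E, B3=T, B5=T, B5=F, B6=T, B6=F
uncovered (4 of 12): B2=S, B3=F, B4=T, B4=F
Answer: B2=S, B3=F, B4=T, B4=F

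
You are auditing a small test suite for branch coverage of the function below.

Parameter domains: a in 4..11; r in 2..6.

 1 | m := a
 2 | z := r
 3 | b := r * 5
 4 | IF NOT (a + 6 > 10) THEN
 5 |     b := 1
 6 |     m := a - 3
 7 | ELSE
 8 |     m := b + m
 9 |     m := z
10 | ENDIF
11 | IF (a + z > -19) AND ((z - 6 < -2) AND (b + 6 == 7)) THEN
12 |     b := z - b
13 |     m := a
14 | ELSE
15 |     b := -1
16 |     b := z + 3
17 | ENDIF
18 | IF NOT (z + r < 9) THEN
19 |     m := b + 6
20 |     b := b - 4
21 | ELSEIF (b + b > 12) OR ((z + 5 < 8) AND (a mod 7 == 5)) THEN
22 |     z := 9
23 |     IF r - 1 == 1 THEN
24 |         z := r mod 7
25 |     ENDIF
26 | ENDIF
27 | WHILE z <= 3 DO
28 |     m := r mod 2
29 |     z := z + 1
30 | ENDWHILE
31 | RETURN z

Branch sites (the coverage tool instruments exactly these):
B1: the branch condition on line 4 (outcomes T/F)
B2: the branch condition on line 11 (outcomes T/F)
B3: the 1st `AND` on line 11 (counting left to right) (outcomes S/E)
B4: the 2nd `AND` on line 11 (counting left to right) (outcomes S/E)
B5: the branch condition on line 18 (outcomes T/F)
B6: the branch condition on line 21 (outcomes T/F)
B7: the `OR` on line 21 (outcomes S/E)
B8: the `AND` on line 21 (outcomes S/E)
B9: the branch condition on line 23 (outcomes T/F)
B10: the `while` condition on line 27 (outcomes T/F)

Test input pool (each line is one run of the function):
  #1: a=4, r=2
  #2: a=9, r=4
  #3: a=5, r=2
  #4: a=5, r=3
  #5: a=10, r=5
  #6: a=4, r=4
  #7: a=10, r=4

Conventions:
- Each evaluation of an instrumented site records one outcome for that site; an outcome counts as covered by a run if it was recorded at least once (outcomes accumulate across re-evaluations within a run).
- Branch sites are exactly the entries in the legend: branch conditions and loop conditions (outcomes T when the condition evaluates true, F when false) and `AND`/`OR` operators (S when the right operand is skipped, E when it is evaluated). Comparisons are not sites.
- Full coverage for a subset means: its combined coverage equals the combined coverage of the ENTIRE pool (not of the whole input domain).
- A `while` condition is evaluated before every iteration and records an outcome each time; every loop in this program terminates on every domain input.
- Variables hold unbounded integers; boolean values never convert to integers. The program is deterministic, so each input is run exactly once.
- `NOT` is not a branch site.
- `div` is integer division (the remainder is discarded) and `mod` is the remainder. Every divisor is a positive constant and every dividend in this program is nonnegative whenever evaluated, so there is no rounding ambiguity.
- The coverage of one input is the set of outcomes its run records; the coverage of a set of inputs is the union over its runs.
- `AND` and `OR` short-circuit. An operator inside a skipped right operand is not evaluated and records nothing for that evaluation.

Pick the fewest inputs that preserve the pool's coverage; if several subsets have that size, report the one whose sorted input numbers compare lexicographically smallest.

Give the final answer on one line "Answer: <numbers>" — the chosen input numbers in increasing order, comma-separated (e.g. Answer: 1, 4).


test 1 (a=4, r=2) fires B1->T, B3->E, B4->E, B2->T, B5->F, B7->E, B8->E, B6->F, B10->T, B10->T, B10->F; hits B1=T, B2=T, B3=E, B4=E, B5=F, B6=F, B7=E, B8=E, B10=T, B10=F
test 2 (a=9, r=4) fires B1->F, B3->E, B4->S, B2->F, B5->F, B7->S, B6->T, B9->F, B10->F; hits B1=F, B2=F, B3=E, B4=S, B5=F, B6=T, B7=S, B9=F, B10=F
test 3 (a=5, r=2) fires B1->F, B3->E, B4->E, B2->F, B5->F, B7->E, B8->E, B6->T, B9->T, B10->T, B10->T, B10->F; hits B1=F, B2=F, B3=E, B4=E, B5=F, B6=T, B7=E, B8=E, B9=T, B10=T, B10=F
test 4 (a=5, r=3) fires B1->F, B3->E, B4->E, B2->F, B5->F, B7->E, B8->S, B6->F, B10->T, B10->F; hits B1=F, B2=F, B3=E, B4=E, B5=F, B6=F, B7=E, B8=S, B10=T, B10=F
test 5 (a=10, r=5) fires B1->F, B3->E, B4->S, B2->F, B5->T, B10->F; hits B1=F, B2=F, B3=E, B4=S, B5=T, B10=F
test 6 (a=4, r=4) fires B1->T, B3->E, B4->S, B2->F, B5->F, B7->S, B6->T, B9->F, B10->F; hits B1=T, B2=F, B3=E, B4=S, B5=F, B6=T, B7=S, B9=F, B10=F
test 7 (a=10, r=4) fires B1->F, B3->E, B4->S, B2->F, B5->F, B7->S, B6->T, B9->F, B10->F; hits B1=F, B2=F, B3=E, B4=S, B5=F, B6=T, B7=S, B9=F, B10=F
union over all inputs: B1=T, B1=F, B2=T, B2=F, B3=E, B4=S, B4=E, B5=T, B5=F, B6=T, B6=F, B7=S, B7=E, B8=S, B8=E, B9=T, B9=F, B10=T, B10=F (19 outcomes)
every size-1 subset falls short of the 19 outcomes (best: 11/19)
every size-2 subset falls short of the 19 outcomes (best: 16/19)
every size-3 subset falls short of the 19 outcomes (best: 17/19)
every size-4 subset falls short of the 19 outcomes (best: 18/19)
size 5: inputs {1, 2, 3, 4, 5} cover all 19 outcomes, and no lexicographically smaller subset of this size does
Answer: 1, 2, 3, 4, 5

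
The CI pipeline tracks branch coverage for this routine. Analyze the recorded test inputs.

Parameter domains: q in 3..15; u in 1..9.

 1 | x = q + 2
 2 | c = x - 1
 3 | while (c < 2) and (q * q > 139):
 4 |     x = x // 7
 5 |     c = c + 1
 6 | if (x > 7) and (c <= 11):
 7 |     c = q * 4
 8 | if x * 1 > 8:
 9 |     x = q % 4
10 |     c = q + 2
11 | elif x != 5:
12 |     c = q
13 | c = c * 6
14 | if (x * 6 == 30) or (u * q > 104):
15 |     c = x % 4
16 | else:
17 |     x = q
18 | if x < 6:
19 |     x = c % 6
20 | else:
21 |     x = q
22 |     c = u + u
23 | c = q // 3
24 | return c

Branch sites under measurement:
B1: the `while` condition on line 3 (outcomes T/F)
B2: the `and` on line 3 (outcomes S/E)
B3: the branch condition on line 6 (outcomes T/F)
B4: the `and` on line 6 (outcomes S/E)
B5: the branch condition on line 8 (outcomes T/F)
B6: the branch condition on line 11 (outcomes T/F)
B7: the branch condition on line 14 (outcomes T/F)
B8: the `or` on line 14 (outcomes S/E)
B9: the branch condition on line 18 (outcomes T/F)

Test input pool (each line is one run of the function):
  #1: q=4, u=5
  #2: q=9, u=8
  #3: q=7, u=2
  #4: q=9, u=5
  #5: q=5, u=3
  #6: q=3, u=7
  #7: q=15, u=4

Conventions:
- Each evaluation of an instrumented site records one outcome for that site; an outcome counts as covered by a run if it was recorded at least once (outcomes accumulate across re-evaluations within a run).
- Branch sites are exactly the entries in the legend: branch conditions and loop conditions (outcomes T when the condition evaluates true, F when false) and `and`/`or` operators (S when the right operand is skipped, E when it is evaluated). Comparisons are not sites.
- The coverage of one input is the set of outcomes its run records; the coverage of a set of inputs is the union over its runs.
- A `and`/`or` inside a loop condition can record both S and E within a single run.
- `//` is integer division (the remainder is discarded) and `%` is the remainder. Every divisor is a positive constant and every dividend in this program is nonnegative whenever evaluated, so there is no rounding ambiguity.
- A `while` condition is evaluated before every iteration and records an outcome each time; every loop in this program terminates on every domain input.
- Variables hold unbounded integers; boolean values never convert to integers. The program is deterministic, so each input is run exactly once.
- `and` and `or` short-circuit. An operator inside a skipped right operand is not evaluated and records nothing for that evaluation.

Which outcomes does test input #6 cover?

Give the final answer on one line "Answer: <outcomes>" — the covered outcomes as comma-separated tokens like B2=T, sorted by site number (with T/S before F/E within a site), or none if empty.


Running input #6 (q=3, u=7), event by event:
  B2->S, B1->F, B4->S, B3->F, B5->F, B6->F, B8->S, B7->T, B9->T
deduplicating events, the covered set is: B1=F, B2=S, B3=F, B4=S, B5=F, B6=F, B7=T, B8=S, B9=T
Answer: B1=F, B2=S, B3=F, B4=S, B5=F, B6=F, B7=T, B8=S, B9=T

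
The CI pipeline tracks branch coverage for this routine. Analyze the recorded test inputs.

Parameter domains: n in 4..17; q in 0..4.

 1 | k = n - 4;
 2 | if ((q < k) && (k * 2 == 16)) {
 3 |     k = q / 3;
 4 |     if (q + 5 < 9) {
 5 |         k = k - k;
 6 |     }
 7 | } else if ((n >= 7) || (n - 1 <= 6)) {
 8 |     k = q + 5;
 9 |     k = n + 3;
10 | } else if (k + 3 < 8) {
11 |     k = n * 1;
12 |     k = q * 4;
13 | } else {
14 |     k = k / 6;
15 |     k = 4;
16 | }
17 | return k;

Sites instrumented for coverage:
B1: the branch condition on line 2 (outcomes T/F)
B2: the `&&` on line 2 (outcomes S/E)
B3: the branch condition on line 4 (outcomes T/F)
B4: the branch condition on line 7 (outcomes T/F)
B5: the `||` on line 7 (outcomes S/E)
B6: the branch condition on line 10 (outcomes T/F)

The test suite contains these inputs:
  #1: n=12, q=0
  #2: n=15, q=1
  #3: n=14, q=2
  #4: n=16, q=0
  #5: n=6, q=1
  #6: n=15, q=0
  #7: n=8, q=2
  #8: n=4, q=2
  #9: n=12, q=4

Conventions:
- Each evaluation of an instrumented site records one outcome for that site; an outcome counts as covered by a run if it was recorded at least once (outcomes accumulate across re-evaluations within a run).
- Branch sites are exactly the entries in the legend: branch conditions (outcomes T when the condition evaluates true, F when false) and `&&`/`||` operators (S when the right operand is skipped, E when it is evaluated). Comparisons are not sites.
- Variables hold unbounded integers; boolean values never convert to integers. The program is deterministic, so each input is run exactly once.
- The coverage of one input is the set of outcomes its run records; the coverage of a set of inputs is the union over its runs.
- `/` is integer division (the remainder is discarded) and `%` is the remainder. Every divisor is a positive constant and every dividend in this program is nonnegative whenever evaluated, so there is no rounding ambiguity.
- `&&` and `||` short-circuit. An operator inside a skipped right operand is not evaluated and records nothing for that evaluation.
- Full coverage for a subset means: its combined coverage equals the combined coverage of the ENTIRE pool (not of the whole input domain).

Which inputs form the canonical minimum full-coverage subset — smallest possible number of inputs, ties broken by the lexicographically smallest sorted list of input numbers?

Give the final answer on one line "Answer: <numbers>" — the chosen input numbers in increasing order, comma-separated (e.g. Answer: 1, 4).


#1 (n=12, q=0) -> covered: B1=T, B2=E, B3=T
#2 (n=15, q=1) -> covered: B1=F, B2=E, B4=T, B5=S
#3 (n=14, q=2) -> covered: B1=F, B2=E, B4=T, B5=S
#4 (n=16, q=0) -> covered: B1=F, B2=E, B4=T, B5=S
#5 (n=6, q=1) -> covered: B1=F, B2=E, B4=T, B5=E
#6 (n=15, q=0) -> covered: B1=F, B2=E, B4=T, B5=S
#7 (n=8, q=2) -> covered: B1=F, B2=E, B4=T, B5=S
#8 (n=4, q=2) -> covered: B1=F, B2=S, B4=T, B5=E
#9 (n=12, q=4) -> covered: B1=T, B2=E, B3=F
union over all inputs: B1=T, B1=F, B2=S, B2=E, B3=T, B3=F, B4=T, B5=S, B5=E (9 outcomes)
no size-1 subset reaches all 9 outcomes (best union: 4/9)
no size-2 subset reaches all 9 outcomes (best union: 7/9)
no size-3 subset reaches all 9 outcomes (best union: 8/9)
at size 4, {1, 2, 8, 9} reaches all 9 outcomes; every lexicographically earlier size-4 subset fails
Answer: 1, 2, 8, 9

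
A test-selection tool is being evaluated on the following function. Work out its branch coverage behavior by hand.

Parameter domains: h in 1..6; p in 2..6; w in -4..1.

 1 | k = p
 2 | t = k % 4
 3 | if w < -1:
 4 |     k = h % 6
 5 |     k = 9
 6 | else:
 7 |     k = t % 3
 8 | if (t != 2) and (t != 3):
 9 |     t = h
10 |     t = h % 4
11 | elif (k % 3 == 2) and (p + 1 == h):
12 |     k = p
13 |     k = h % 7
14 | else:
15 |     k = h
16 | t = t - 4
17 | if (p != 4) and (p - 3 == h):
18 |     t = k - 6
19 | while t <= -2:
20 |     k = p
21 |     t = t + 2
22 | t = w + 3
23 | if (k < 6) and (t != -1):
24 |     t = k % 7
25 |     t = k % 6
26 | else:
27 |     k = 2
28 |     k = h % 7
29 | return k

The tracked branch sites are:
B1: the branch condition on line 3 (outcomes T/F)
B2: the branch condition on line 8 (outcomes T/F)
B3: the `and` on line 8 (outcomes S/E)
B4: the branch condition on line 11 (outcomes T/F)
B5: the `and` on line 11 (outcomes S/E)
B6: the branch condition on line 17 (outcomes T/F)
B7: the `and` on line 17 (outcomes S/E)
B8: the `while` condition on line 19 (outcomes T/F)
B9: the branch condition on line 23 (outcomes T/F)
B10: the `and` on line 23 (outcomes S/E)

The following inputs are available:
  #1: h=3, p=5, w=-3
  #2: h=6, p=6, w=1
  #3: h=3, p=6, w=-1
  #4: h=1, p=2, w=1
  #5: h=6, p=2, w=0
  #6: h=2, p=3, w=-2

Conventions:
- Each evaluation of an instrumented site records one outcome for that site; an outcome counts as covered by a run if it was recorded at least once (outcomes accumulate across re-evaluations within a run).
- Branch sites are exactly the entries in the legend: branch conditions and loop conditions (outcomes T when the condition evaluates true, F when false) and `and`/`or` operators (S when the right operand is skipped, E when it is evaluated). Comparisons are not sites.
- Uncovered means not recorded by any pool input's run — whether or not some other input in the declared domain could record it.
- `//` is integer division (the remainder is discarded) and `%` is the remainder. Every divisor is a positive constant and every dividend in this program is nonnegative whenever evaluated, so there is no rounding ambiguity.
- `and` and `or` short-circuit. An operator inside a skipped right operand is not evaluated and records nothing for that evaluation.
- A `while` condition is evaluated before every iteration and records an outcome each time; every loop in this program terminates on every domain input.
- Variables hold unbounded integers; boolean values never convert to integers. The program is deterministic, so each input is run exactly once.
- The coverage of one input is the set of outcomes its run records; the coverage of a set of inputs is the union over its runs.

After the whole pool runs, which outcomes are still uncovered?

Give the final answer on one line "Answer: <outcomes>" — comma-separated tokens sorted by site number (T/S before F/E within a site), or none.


input #1 (h=3, p=5, w=-3): events B1->T, B3->E, B2->T, B7->E, B6->F, B8->F, B10->S, B9->F; covers B1=T, B2=T, B3=E, B6=F, B7=E, B8=F, B9=F, B10=S
input #2 (h=6, p=6, w=1): events B1->F, B3->S, B2->F, B5->E, B4->F, B7->E, B6->F, B8->T, B8->F, B10->S, B9->F; covers B1=F, B2=F, B3=S, B4=F, B5=E, B6=F, B7=E, B8=T, B8=F, B9=F, B10=S
input #3 (h=3, p=6, w=-1): events B1->F, B3->S, B2->F, B5->E, B4->F, B7->E, B6->T, B8->T, B8->F, B10->S, B9->F; covers B1=F, B2=F, B3=S, B4=F, B5=E, B6=T, B7=E, B8=T, B8=F, B9=F, B10=S
input #4 (h=1, p=2, w=1): events B1->F, B3->S, B2->F, B5->E, B4->F, B7->E, B6->F, B8->T, B8->F, B10->E, B9->T; covers B1=F, B2=F, B3=S, B4=F, B5=E, B6=F, B7=E, B8=T, B8=F, B9=T, B10=E
input #5 (h=6, p=2, w=0): events B1->F, B3->S, B2->F, B5->E, B4->F, B7->E, B6->F, B8->T, B8->F, B10->E, B9->T; covers B1=F, B2=F, B3=S, B4=F, B5=E, B6=F, B7=E, B8=T, B8=F, B9=T, B10=E
input #6 (h=2, p=3, w=-2): events B1->T, B3->E, B2->F, B5->S, B4->F, B7->E, B6->F, B8->F, B10->E, B9->T; covers B1=T, B2=F, B3=E, B4=F, B5=S, B6=F, B7=E, B8=F, B9=T, B10=E
union over the pool: B1=T, B1=F, B2=T, B2=F, B3=S, B3=E, B4=F, B5=S, B5=E, B6=T, B6=F, B7=E, B8=T, B8=F, B9=T, B9=F, B10=S, B10=E
uncovered (2 of 20): B4=T, B7=S
Answer: B4=T, B7=S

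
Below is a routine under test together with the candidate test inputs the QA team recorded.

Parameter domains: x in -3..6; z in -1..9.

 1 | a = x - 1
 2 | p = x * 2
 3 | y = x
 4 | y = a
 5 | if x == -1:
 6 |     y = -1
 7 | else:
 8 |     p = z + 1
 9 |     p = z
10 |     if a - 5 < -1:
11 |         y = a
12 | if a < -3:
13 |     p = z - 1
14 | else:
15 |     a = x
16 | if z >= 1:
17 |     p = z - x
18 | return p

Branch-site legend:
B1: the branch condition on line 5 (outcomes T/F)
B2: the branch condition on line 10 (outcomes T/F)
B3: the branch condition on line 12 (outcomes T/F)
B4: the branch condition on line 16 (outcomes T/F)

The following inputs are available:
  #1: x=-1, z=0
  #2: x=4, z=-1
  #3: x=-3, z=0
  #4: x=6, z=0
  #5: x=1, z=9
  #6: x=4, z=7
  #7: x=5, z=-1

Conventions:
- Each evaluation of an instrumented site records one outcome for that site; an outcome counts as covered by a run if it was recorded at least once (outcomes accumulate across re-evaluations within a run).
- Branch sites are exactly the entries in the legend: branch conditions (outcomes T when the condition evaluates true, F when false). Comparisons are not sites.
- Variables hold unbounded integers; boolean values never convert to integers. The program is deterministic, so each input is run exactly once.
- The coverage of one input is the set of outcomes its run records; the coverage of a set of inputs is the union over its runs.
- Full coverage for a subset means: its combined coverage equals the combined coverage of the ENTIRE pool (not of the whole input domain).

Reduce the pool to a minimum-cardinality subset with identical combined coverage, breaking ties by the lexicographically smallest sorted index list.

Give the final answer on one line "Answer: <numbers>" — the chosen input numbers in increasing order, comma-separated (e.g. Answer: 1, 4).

run #1 (x=-1, z=0) runs B1->T, B3->F, B4->F; records B1=T, B3=F, B4=F
run #2 (x=4, z=-1) runs B1->F, B2->T, B3->F, B4->F; records B1=F, B2=T, B3=F, B4=F
run #3 (x=-3, z=0) runs B1->F, B2->T, B3->T, B4->F; records B1=F, B2=T, B3=T, B4=F
run #4 (x=6, z=0) runs B1->F, B2->F, B3->F, B4->F; records B1=F, B2=F, B3=F, B4=F
run #5 (x=1, z=9) runs B1->F, B2->T, B3->F, B4->T; records B1=F, B2=T, B3=F, B4=T
run #6 (x=4, z=7) runs B1->F, B2->T, B3->F, B4->T; records B1=F, B2=T, B3=F, B4=T
run #7 (x=5, z=-1) runs B1->F, B2->F, B3->F, B4->F; records B1=F, B2=F, B3=F, B4=F
the full pool covers 8 outcomes: B1=T, B1=F, B2=T, B2=F, B3=T, B3=F, B4=T, B4=F
size 1 is not enough: best union over all size-1 subsets is 4/8
size 2 is not enough: best union over all size-2 subsets is 6/8
size 3 is not enough: best union over all size-3 subsets is 7/8
inputs {1, 3, 4, 5} (size 4) cover everything; no size-4 subset with a lexicographically smaller index list covers all 8

Answer: 1, 3, 4, 5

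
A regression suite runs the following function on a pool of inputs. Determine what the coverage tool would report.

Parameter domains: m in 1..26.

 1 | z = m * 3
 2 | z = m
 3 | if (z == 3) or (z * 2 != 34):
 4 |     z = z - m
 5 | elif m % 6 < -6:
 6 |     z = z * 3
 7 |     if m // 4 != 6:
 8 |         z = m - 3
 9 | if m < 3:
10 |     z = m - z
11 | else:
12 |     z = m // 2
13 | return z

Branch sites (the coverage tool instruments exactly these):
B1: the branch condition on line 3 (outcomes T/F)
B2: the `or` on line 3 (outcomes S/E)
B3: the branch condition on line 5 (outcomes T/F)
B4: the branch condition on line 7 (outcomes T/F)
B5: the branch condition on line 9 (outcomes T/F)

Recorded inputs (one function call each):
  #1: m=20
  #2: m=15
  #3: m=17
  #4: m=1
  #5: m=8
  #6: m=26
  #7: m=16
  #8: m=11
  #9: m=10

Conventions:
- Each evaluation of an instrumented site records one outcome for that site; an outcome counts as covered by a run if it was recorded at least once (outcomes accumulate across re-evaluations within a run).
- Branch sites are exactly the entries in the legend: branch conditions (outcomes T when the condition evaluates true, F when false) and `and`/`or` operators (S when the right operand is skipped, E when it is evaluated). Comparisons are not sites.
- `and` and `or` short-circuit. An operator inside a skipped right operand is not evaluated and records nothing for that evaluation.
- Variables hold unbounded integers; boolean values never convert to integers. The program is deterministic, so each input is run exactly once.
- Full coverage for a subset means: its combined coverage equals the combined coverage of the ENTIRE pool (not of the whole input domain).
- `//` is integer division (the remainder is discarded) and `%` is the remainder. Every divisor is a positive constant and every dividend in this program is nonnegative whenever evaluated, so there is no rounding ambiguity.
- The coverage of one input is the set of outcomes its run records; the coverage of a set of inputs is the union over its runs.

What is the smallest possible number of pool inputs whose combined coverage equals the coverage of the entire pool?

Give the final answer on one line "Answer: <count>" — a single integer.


input #1 (m=20): events B2->E, B1->T, B5->F; covers B1=T, B2=E, B5=F
input #2 (m=15): events B2->E, B1->T, B5->F; covers B1=T, B2=E, B5=F
input #3 (m=17): events B2->E, B1->F, B3->F, B5->F; covers B1=F, B2=E, B3=F, B5=F
input #4 (m=1): events B2->E, B1->T, B5->T; covers B1=T, B2=E, B5=T
input #5 (m=8): events B2->E, B1->T, B5->F; covers B1=T, B2=E, B5=F
input #6 (m=26): events B2->E, B1->T, B5->F; covers B1=T, B2=E, B5=F
input #7 (m=16): events B2->E, B1->T, B5->F; covers B1=T, B2=E, B5=F
input #8 (m=11): events B2->E, B1->T, B5->F; covers B1=T, B2=E, B5=F
input #9 (m=10): events B2->E, B1->T, B5->F; covers B1=T, B2=E, B5=F
pool-wide coverage (6 outcomes): B1=T, B1=F, B2=E, B3=F, B5=T, B5=F
no size-1 subset reaches all 6 outcomes (best union: 4/6)
the canonical winner is {3, 4}: size 2, full 6-outcome coverage, earliest index list among size-2 covers
Answer: 2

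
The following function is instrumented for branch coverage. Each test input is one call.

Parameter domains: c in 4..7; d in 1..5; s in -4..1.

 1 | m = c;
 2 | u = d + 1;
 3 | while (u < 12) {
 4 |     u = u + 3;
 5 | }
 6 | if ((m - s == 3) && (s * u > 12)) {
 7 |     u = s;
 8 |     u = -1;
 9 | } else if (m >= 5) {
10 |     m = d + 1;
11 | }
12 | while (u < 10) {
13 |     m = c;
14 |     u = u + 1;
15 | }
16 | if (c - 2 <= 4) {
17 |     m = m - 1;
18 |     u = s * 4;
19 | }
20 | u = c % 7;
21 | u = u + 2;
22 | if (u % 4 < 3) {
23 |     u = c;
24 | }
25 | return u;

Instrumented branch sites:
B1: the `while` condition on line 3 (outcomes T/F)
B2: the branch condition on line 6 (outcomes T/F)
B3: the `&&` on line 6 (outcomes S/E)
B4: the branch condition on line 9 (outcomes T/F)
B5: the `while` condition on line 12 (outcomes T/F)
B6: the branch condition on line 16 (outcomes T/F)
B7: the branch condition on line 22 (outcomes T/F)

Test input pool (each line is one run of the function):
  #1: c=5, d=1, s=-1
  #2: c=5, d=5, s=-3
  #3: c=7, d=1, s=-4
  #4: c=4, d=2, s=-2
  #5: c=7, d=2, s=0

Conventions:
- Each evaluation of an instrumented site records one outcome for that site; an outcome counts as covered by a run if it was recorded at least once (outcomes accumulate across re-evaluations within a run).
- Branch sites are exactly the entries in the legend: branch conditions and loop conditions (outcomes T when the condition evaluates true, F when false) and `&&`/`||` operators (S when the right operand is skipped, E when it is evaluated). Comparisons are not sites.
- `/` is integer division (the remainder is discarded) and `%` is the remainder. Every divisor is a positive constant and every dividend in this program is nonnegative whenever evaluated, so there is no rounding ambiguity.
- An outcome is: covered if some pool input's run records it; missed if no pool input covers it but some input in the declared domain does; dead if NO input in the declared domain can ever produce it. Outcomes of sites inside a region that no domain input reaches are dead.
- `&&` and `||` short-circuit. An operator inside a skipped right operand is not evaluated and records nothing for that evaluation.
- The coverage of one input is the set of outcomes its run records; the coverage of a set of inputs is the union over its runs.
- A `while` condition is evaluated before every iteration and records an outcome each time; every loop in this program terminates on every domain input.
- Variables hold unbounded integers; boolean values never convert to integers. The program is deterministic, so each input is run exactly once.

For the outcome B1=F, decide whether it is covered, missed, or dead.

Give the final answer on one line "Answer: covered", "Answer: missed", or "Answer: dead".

B1=F is recorded by pool input(s) 1, 2, 3, 4, 5 -> covered

Answer: covered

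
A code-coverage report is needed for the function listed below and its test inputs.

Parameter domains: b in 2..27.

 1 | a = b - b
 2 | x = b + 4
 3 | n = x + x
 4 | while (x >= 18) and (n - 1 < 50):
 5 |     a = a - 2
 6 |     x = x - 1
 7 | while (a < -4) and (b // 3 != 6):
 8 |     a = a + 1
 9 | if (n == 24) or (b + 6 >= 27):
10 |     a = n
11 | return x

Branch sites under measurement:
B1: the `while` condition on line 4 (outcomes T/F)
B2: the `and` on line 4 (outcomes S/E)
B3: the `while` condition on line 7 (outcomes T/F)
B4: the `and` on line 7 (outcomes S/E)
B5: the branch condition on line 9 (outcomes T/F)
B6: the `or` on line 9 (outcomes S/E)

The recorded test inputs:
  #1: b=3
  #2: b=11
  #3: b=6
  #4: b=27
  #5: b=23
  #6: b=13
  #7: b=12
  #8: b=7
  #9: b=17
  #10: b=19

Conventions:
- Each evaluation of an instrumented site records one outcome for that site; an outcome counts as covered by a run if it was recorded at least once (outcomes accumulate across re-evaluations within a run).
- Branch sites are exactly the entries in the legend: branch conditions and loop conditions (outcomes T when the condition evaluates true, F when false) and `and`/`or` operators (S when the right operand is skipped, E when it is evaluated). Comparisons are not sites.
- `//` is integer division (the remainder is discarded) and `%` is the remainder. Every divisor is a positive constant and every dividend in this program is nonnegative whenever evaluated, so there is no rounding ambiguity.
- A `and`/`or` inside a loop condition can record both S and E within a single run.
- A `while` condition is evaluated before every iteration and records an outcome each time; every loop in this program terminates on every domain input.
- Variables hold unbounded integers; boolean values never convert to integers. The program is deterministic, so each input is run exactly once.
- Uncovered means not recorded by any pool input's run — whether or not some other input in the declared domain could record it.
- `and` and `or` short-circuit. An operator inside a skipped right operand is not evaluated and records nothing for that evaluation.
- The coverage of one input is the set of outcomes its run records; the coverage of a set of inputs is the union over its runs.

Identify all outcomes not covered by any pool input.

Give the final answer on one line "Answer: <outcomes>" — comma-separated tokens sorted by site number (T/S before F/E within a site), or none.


input #1, b=3: events B2->S, B1->F, B4->S, B3->F, B6->E, B5->F; outcomes B1=F, B2=S, B3=F, B4=S, B5=F, B6=E
input #2, b=11: events B2->S, B1->F, B4->S, B3->F, B6->E, B5->F; outcomes B1=F, B2=S, B3=F, B4=S, B5=F, B6=E
input #3, b=6: events B2->S, B1->F, B4->S, B3->F, B6->E, B5->F; outcomes B1=F, B2=S, B3=F, B4=S, B5=F, B6=E
input #4, b=27: events B2->E, B1->F, B4->S, B3->F, B6->E, B5->T; outcomes B1=F, B2=E, B3=F, B4=S, B5=T, B6=E
input #5, b=23: events B2->E, B1->F, B4->S, B3->F, B6->E, B5->T; outcomes B1=F, B2=E, B3=F, B4=S, B5=T, B6=E
input #6, b=13: events B2->S, B1->F, B4->S, B3->F, B6->E, B5->F; outcomes B1=F, B2=S, B3=F, B4=S, B5=F, B6=E
input #7, b=12: events B2->S, B1->F, B4->S, B3->F, B6->E, B5->F; outcomes B1=F, B2=S, B3=F, B4=S, B5=F, B6=E
input #8, b=7: events B2->S, B1->F, B4->S, B3->F, B6->E, B5->F; outcomes B1=F, B2=S, B3=F, B4=S, B5=F, B6=E
input #9, b=17: events B2->E, B1->T, B2->E, B1->T, B2->E, B1->T, B2->E, B1->T, B2->S, B1->F, B4->E, B3->T, B4->E, B3->T, ...; outcomes B1=T, B1=F, B2=S, B2=E, B3=T, B3=F, B4=S, B4=E, B5=F, B6=E
input #10, b=19: events B2->E, B1->T, B2->E, B1->T, B2->E, B1->T, B2->E, B1->T, B2->E, B1->T, B2->E, B1->T, B2->S, B1->F, ...; outcomes B1=T, B1=F, B2=S, B2=E, B3=F, B4=E, B5=F, B6=E
union over the pool: B1=T, B1=F, B2=S, B2=E, B3=T, B3=F, B4=S, B4=E, B5=T, B5=F, B6=E
uncovered (1 of 12): B6=S
Answer: B6=S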